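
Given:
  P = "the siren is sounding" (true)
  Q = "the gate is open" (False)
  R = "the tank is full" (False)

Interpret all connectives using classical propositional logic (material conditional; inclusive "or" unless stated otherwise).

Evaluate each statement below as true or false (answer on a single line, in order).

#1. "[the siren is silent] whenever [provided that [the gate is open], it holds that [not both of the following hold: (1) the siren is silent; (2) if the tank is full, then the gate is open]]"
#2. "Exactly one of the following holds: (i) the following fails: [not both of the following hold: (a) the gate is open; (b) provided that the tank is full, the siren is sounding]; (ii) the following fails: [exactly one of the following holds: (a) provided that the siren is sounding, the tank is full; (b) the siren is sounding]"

#1 False; #2 False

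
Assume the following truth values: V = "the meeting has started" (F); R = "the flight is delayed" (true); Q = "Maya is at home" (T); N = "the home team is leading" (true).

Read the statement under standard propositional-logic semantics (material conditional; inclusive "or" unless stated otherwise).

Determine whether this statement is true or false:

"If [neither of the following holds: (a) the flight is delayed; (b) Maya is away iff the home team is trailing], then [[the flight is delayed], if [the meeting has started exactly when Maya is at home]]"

Values: R=True, Q=True, N=True, V=False.
Formalization: (R nor (not Q iff not N)) -> ((V iff Q) -> R)

not Q = not True = False
not N = not True = False
not Q iff not N = False iff False = True
R nor (not Q iff not N) = True nor True = False
V iff Q = False iff True = False
(V iff Q) -> R = False -> True = True
(R nor (not Q iff not N)) -> ((V iff Q) -> R) = False -> True = True

True.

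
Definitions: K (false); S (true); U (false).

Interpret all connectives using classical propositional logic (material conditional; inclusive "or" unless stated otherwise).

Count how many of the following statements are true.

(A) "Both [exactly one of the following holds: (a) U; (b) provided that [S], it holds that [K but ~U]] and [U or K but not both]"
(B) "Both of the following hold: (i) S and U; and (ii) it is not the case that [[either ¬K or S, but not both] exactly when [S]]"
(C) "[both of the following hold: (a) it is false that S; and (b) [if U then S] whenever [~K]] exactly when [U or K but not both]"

1

(A): In symbols: (U xor (S -> (K & ~U))) & (U xor K)

~U = ~F = T
K & ~U = F & T = F
S -> (K & ~U) = T -> F = F
U xor (S -> (K & ~U)) = F xor F = F
U xor K = F xor F = F
(U xor (S -> (K & ~U))) & (U xor K) = F & F = F
Hence (A) is false.

(B): This is (S & U) & ~((~K xor S) <-> S).

S & U = T & F = F
~K = ~F = T
~K xor S = T xor T = F
(~K xor S) <-> S = F <-> T = F
~((~K xor S) <-> S) = ~F = T
(S & U) & ~((~K xor S) <-> S) = F & T = F
So (B) is false.

(C): This is (~S & (~K -> (U -> S))) <-> (U xor K).

~S = ~T = F
~K = ~F = T
U -> S = F -> T = T
~K -> (U -> S) = T -> T = T
~S & (~K -> (U -> S)) = F & T = F
U xor K = F xor F = F
(~S & (~K -> (U -> S))) <-> (U xor K) = F <-> F = T
So (C) is true.

1 of the 3 statements is true ((C)).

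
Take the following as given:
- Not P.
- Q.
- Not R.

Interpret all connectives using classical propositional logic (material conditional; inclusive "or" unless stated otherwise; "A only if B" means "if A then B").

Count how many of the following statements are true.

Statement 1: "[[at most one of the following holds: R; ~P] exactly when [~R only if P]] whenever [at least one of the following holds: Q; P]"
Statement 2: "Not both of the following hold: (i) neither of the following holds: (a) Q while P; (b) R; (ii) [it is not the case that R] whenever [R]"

0

Statement 1: Formalization: (Q | P) -> ((R nand ~P) <-> (~R -> P))

Q | P = T | F = T
~P = ~F = T
R nand ~P = F nand T = T
~R = ~F = T
~R -> P = T -> F = F
(R nand ~P) <-> (~R -> P) = T <-> F = F
(Q | P) -> ((R nand ~P) <-> (~R -> P)) = T -> F = F
Hence Statement 1 is false.

Statement 2: This is ((Q & P) nor R) nand (R -> ~R).

Q & P = T & F = F
(Q & P) nor R = F nor F = T
~R = ~F = T
R -> ~R = F -> T = T
((Q & P) nor R) nand (R -> ~R) = T nand T = F
Hence Statement 2 is false.

Count: 0.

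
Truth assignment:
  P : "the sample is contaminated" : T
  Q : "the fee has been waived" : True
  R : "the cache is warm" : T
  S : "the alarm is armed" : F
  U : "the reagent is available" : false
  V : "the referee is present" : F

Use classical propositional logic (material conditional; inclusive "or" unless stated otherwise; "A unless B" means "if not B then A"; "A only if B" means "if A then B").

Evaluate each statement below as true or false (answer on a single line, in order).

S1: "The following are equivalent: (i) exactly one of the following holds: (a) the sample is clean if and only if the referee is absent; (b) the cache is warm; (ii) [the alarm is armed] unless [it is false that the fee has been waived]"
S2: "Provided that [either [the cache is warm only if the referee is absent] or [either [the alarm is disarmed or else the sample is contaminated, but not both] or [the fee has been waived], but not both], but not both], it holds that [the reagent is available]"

S1 False, S2 True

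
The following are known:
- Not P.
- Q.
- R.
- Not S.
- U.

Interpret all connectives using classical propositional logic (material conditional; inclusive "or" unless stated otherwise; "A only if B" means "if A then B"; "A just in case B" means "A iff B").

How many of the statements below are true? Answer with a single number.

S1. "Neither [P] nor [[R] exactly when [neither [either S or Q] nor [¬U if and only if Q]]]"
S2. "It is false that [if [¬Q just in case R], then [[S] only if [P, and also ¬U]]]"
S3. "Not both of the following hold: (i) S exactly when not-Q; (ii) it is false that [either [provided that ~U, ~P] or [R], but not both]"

1

S1: Formalization: P nor (R iff ((S or Q) nor (not U iff Q)))

S or Q = False or True = True
not U = not True = False
not U iff Q = False iff True = False
(S or Q) nor (not U iff Q) = True nor False = False
R iff ((S or Q) nor (not U iff Q)) = True iff False = False
P nor (R iff ((S or Q) nor (not U iff Q))) = False nor False = True
So S1 is true.

S2: Formalization: not ((not Q iff R) -> (S -> (P and not U)))

not Q = not True = False
not Q iff R = False iff True = False
not U = not True = False
P and not U = False and False = False
S -> (P and not U) = False -> False = True
(not Q iff R) -> (S -> (P and not U)) = False -> True = True
not ((not Q iff R) -> (S -> (P and not U))) = not True = False
Thus S2 is false.

S3: This is (S iff not Q) nand not ((not U -> not P) xor R).

not Q = not True = False
S iff not Q = False iff False = True
not U = not True = False
not P = not False = True
not U -> not P = False -> True = True
(not U -> not P) xor R = True xor True = False
not ((not U -> not P) xor R) = not False = True
(S iff not Q) nand not ((not U -> not P) xor R) = True nand True = False
Hence S3 is false.

Count: 1.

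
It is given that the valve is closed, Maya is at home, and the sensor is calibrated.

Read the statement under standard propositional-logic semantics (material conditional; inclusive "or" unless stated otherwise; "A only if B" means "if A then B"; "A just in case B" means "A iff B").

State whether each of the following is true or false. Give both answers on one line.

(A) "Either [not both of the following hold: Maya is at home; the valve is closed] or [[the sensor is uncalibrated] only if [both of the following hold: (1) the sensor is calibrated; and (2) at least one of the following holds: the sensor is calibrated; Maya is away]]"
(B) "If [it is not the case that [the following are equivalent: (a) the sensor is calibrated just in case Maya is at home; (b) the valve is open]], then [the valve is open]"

(A) true / (B) false

Let Q = "Maya is at home" (T), P = "the valve is open" (F), R = "the sensor is calibrated" (T).

(A): In symbols: (Q ↑ ¬P) ∨ (¬R → (R ∧ (R ∨ ¬Q)))

¬P = ¬F = T
Q ↑ ¬P = T ↑ T = F
¬R = ¬T = F
¬Q = ¬T = F
R ∨ ¬Q = T ∨ F = T
R ∧ (R ∨ ¬Q) = T ∧ T = T
¬R → (R ∧ (R ∨ ¬Q)) = F → T = T
(Q ↑ ¬P) ∨ (¬R → (R ∧ (R ∨ ¬Q))) = F ∨ T = T
So (A) is true.

(B): In symbols: ¬((R ↔ Q) ↔ P) → P

R ↔ Q = T ↔ T = T
(R ↔ Q) ↔ P = T ↔ F = F
¬((R ↔ Q) ↔ P) = ¬F = T
¬((R ↔ Q) ↔ P) → P = T → F = F
So (B) is false.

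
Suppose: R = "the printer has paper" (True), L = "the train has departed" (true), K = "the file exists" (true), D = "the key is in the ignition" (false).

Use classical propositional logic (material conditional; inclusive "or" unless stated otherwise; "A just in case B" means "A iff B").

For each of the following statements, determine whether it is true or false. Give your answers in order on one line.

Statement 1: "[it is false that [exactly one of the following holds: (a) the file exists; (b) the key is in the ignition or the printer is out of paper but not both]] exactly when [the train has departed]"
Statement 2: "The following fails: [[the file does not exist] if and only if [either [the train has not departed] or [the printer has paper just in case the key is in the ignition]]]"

Statement 1 False; Statement 2 False

Statement 1: Formalization: ~(K xor (D xor ~R)) <-> L

~R = ~T = F
D xor ~R = F xor F = F
K xor (D xor ~R) = T xor F = T
~(K xor (D xor ~R)) = ~T = F
~(K xor (D xor ~R)) <-> L = F <-> T = F
Thus Statement 1 is false.

Statement 2: This is ~(~K <-> (~L | (R <-> D))).

~K = ~T = F
~L = ~T = F
R <-> D = T <-> F = F
~L | (R <-> D) = F | F = F
~K <-> (~L | (R <-> D)) = F <-> F = T
~(~K <-> (~L | (R <-> D))) = ~T = F
So Statement 2 is false.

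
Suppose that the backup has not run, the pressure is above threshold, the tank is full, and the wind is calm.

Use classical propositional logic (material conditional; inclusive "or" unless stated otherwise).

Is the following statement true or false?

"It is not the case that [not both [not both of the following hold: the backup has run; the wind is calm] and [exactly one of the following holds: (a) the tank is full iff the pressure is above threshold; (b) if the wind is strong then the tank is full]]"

Let G = "the backup has run" (F), D = "the wind is strong" (F), L = "the tank is full" (T), P = "the pressure is above threshold" (T).
Formalization: ~((G nand ~D) nand ((L <-> P) xor (D -> L)))

~D = ~F = T
G nand ~D = F nand T = T
L <-> P = T <-> T = T
D -> L = F -> T = T
(L <-> P) xor (D -> L) = T xor T = F
(G nand ~D) nand ((L <-> P) xor (D -> L)) = T nand F = T
~((G nand ~D) nand ((L <-> P) xor (D -> L))) = ~T = F

false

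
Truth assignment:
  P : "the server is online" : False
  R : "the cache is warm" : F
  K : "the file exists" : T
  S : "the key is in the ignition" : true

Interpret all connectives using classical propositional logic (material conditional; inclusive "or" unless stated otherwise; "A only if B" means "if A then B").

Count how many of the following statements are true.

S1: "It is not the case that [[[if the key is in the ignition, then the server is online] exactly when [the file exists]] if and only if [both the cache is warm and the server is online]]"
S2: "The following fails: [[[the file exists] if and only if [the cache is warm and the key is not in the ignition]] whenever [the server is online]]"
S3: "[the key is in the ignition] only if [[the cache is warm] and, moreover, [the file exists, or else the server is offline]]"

0

S1: Formalization: ~(((S -> P) <-> K) <-> (R & P))

S -> P = T -> F = F
(S -> P) <-> K = F <-> T = F
R & P = F & F = F
((S -> P) <-> K) <-> (R & P) = F <-> F = T
~(((S -> P) <-> K) <-> (R & P)) = ~T = F
So S1 is false.

S2: Parsed as ~(P -> (K <-> (R & ~S)))

~S = ~T = F
R & ~S = F & F = F
K <-> (R & ~S) = T <-> F = F
P -> (K <-> (R & ~S)) = F -> F = T
~(P -> (K <-> (R & ~S))) = ~T = F
Hence S2 is false.

S3: Parsed as S -> (R & (K | ~P))

~P = ~F = T
K | ~P = T | T = T
R & (K | ~P) = F & T = F
S -> (R & (K | ~P)) = T -> F = F
Hence S3 is false.

True statements: 0 (none).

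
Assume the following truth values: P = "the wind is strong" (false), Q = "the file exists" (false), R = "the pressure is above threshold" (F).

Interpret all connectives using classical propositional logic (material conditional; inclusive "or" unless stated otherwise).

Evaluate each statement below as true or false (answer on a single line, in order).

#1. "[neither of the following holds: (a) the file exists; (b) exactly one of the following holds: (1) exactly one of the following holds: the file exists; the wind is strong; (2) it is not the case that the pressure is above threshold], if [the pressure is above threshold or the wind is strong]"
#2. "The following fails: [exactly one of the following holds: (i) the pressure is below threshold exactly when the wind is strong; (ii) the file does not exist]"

#1 True; #2 False

#1: Parsed as (R | P) -> (Q nor ((Q xor P) xor ~R))

R | P = F | F = F
Q xor P = F xor F = F
~R = ~F = T
(Q xor P) xor ~R = F xor T = T
Q nor ((Q xor P) xor ~R) = F nor T = F
(R | P) -> (Q nor ((Q xor P) xor ~R)) = F -> F = T
Thus #1 is true.

#2: In symbols: ~((~R <-> P) xor ~Q)

~R = ~F = T
~R <-> P = T <-> F = F
~Q = ~F = T
(~R <-> P) xor ~Q = F xor T = T
~((~R <-> P) xor ~Q) = ~T = F
Thus #2 is false.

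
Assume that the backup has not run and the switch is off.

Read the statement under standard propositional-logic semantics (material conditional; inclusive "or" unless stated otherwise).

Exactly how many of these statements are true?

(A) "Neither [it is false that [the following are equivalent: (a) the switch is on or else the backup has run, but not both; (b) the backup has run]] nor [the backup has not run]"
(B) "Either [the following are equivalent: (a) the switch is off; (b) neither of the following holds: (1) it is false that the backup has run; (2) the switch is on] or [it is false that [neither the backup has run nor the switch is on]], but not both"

Let G = "the switch is on" (F), W = "the backup has run" (F).

(A): Parsed as ~((G xor W) <-> W) nor ~W

G xor W = F xor F = F
(G xor W) <-> W = F <-> F = T
~((G xor W) <-> W) = ~T = F
~W = ~F = T
~((G xor W) <-> W) nor ~W = F nor T = F
Hence (A) is false.

(B): Formalization: (~G <-> (~W nor G)) xor ~(W nor G)

~G = ~F = T
~W = ~F = T
~W nor G = T nor F = F
~G <-> (~W nor G) = T <-> F = F
W nor G = F nor F = T
~(W nor G) = ~T = F
(~G <-> (~W nor G)) xor ~(W nor G) = F xor F = F
Hence (B) is false.

True statements: 0 (none).

0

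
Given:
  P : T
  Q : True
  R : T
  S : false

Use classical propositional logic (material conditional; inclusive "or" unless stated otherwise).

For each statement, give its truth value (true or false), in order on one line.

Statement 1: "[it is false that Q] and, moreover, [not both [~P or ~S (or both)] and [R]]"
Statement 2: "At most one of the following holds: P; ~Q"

Statement 1: In symbols: not Q and ((not P or not S) nand R)

not Q = not True = False
not P = not True = False
not S = not False = True
not P or not S = False or True = True
(not P or not S) nand R = True nand True = False
not Q and ((not P or not S) nand R) = False and False = False
Hence Statement 1 is false.

Statement 2: Parsed as P nand not Q

not Q = not True = False
P nand not Q = True nand False = True
Thus Statement 2 is true.

Statement 1 false, Statement 2 true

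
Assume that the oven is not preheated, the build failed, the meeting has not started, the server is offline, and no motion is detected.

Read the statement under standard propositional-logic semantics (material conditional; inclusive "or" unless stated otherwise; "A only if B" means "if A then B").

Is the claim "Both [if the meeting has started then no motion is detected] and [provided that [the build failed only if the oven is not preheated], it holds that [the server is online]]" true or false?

false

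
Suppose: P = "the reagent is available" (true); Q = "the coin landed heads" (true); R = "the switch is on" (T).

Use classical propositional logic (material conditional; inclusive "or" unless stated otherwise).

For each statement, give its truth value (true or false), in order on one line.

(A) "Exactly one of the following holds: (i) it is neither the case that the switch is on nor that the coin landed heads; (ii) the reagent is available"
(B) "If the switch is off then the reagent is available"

(A) T / (B) T

(A): In symbols: (R nor Q) xor P

R nor Q = True nor True = False
(R nor Q) xor P = False xor True = True
Thus (A) is true.

(B): This is not R -> P.

not R = not True = False
not R -> P = False -> True = True
So (B) is true.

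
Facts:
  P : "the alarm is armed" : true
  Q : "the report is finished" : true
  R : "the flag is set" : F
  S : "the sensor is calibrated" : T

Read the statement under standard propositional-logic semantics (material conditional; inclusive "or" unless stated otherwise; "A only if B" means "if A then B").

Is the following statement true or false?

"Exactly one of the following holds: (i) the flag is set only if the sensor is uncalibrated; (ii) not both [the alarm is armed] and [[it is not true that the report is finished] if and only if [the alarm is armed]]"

Formalization: (R -> ~S) xor (P nand (~Q <-> P))

~S = ~T = F
R -> ~S = F -> F = T
~Q = ~T = F
~Q <-> P = F <-> T = F
P nand (~Q <-> P) = T nand F = T
(R -> ~S) xor (P nand (~Q <-> P)) = T xor T = F

False.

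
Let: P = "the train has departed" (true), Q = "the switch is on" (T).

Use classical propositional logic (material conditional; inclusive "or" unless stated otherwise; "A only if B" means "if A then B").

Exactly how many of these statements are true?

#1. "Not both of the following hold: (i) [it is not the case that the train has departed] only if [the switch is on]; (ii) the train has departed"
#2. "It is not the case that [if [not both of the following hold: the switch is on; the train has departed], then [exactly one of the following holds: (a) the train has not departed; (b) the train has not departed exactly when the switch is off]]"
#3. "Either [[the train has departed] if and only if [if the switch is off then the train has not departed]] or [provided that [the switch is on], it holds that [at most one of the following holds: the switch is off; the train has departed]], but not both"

0

#1: Formalization: (not P -> Q) nand P

not P = not True = False
not P -> Q = False -> True = True
(not P -> Q) nand P = True nand True = False
Thus #1 is false.

#2: In symbols: not ((Q nand P) -> (not P xor (not P iff not Q)))

Q nand P = True nand True = False
not P = not True = False
not P = not True = False
not Q = not True = False
not P iff not Q = False iff False = True
not P xor (not P iff not Q) = False xor True = True
(Q nand P) -> (not P xor (not P iff not Q)) = False -> True = True
not ((Q nand P) -> (not P xor (not P iff not Q))) = not True = False
Thus #2 is false.

#3: Formalization: (P iff (not Q -> not P)) xor (Q -> (not Q nand P))

not Q = not True = False
not P = not True = False
not Q -> not P = False -> False = True
P iff (not Q -> not P) = True iff True = True
not Q = not True = False
not Q nand P = False nand True = True
Q -> (not Q nand P) = True -> True = True
(P iff (not Q -> not P)) xor (Q -> (not Q nand P)) = True xor True = False
Hence #3 is false.

0 of the 3 statements are true (none).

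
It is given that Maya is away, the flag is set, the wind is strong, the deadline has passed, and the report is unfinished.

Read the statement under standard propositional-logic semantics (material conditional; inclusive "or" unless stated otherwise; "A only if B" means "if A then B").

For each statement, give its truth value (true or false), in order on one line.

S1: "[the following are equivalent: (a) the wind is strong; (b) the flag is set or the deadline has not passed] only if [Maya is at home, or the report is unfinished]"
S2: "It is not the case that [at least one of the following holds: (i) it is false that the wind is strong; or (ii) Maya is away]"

S1 T / S2 F

Let D = "the wind is strong" (True), U = "the flag is set" (True), G = "the deadline has passed" (True), S = "Maya is at home" (False), Q = "the report is finished" (False).

S1: In symbols: (D iff (U or not G)) -> (S or not Q)

not G = not True = False
U or not G = True or False = True
D iff (U or not G) = True iff True = True
not Q = not False = True
S or not Q = False or True = True
(D iff (U or not G)) -> (S or not Q) = True -> True = True
So S1 is true.

S2: In symbols: not (not D or not S)

not D = not True = False
not S = not False = True
not D or not S = False or True = True
not (not D or not S) = not True = False
Hence S2 is false.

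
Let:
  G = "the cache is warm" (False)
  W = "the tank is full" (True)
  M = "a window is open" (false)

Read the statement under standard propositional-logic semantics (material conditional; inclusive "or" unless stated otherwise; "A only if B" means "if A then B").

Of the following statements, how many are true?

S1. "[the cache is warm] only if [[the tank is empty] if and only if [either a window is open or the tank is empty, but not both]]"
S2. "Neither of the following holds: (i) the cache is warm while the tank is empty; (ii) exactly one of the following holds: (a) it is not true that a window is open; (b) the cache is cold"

2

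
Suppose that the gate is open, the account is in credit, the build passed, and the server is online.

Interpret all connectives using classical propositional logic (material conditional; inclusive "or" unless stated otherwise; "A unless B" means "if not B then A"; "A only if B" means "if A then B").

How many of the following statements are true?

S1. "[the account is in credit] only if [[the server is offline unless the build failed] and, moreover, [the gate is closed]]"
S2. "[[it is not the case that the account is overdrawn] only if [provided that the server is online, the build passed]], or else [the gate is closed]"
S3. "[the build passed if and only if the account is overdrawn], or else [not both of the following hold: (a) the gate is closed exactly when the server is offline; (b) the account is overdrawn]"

2

Let Q = "the account is overdrawn" (F), S = "the server is online" (T), R = "the build passed" (T), P = "the gate is open" (T).

S1: In symbols: ~Q -> ((~S | ~R) & ~P)

~Q = ~F = T
~S = ~T = F
~R = ~T = F
~S | ~R = F | F = F
~P = ~T = F
(~S | ~R) & ~P = F & F = F
~Q -> ((~S | ~R) & ~P) = T -> F = F
So S1 is false.

S2: Parsed as (~Q -> (S -> R)) | ~P

~Q = ~F = T
S -> R = T -> T = T
~Q -> (S -> R) = T -> T = T
~P = ~T = F
(~Q -> (S -> R)) | ~P = T | F = T
Thus S2 is true.

S3: Formalization: (R <-> Q) | ((~P <-> ~S) nand Q)

R <-> Q = T <-> F = F
~P = ~T = F
~S = ~T = F
~P <-> ~S = F <-> F = T
(~P <-> ~S) nand Q = T nand F = T
(R <-> Q) | ((~P <-> ~S) nand Q) = F | T = T
Thus S3 is true.

Count: 2.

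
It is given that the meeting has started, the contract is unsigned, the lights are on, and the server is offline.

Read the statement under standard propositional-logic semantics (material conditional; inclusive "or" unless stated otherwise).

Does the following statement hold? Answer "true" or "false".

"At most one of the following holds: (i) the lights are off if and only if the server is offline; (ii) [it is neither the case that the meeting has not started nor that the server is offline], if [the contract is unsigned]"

true

Let R = "the lights are on" (T), S = "the server is online" (F), Q = "the contract is signed" (F), P = "the meeting has started" (T).
Parsed as (~R <-> ~S) nand (~Q -> (~P nor ~S))

~R = ~T = F
~S = ~F = T
~R <-> ~S = F <-> T = F
~Q = ~F = T
~P = ~T = F
~S = ~F = T
~P nor ~S = F nor T = F
~Q -> (~P nor ~S) = T -> F = F
(~R <-> ~S) nand (~Q -> (~P nor ~S)) = F nand F = T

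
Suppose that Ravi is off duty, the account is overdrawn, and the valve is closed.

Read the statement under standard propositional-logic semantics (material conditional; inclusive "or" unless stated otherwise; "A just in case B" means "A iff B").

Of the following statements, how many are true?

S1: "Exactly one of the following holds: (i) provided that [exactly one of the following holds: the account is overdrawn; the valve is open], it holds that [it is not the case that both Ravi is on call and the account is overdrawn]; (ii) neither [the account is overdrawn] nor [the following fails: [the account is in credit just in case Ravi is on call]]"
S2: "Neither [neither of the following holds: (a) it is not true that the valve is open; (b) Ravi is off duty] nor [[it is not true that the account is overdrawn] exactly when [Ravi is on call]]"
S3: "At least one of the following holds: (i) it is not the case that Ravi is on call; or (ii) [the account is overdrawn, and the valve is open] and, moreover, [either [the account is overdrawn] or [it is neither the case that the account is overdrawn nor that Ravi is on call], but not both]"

Let Q = "the account is overdrawn" (T), R = "the valve is open" (F), P = "Ravi is on call" (F).

S1: Formalization: ((Q ⊕ R) → (P ↑ Q)) ⊕ (Q ↓ ¬(¬Q ↔ P))

Q ⊕ R = T ⊕ F = T
P ↑ Q = F ↑ T = T
(Q ⊕ R) → (P ↑ Q) = T → T = T
¬Q = ¬T = F
¬Q ↔ P = F ↔ F = T
¬(¬Q ↔ P) = ¬T = F
Q ↓ ¬(¬Q ↔ P) = T ↓ F = F
((Q ⊕ R) → (P ↑ Q)) ⊕ (Q ↓ ¬(¬Q ↔ P)) = T ⊕ F = T
So S1 is true.

S2: In symbols: (¬R ↓ ¬P) ↓ (¬Q ↔ P)

¬R = ¬F = T
¬P = ¬F = T
¬R ↓ ¬P = T ↓ T = F
¬Q = ¬T = F
¬Q ↔ P = F ↔ F = T
(¬R ↓ ¬P) ↓ (¬Q ↔ P) = F ↓ T = F
Thus S2 is false.

S3: This is ¬P ∨ ((Q ∧ R) ∧ (Q ⊕ (Q ↓ P))).

¬P = ¬F = T
Q ∧ R = T ∧ F = F
Q ↓ P = T ↓ F = F
Q ⊕ (Q ↓ P) = T ⊕ F = T
(Q ∧ R) ∧ (Q ⊕ (Q ↓ P)) = F ∧ T = F
¬P ∨ ((Q ∧ R) ∧ (Q ⊕ (Q ↓ P))) = T ∨ F = T
Thus S3 is true.

2 of the 3 statements are true.

2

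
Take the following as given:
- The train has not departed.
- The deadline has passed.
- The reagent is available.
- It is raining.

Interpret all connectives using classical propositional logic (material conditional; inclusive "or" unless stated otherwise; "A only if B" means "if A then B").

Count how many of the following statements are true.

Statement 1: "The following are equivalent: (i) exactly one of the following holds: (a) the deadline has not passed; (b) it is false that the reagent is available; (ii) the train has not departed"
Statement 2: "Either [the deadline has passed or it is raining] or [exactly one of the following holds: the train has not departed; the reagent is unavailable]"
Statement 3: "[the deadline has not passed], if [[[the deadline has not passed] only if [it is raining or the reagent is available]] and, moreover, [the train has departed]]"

2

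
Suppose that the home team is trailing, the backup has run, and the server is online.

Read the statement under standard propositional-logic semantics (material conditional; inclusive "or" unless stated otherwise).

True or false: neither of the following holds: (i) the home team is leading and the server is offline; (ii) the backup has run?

false

Let P = "the home team is leading" (F), R = "the server is online" (T), Q = "the backup has run" (T).
Formalization: (P & ~R) nor Q

~R = ~T = F
P & ~R = F & F = F
(P & ~R) nor Q = F nor T = F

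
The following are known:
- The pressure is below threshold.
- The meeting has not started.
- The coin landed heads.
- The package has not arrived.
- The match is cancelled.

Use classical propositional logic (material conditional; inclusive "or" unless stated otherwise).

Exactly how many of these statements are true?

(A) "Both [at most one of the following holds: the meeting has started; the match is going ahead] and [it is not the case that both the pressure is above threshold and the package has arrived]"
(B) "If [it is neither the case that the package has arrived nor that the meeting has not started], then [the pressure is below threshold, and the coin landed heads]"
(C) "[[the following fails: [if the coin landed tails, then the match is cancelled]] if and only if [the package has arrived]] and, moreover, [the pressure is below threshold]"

3

Let Q = "the meeting has started" (F), U = "the match is cancelled" (T), P = "the pressure is above threshold" (F), S = "the package has arrived" (F), R = "the coin landed heads" (T).

(A): Formalization: (Q ↑ ¬U) ∧ (P ↑ S)

¬U = ¬T = F
Q ↑ ¬U = F ↑ F = T
P ↑ S = F ↑ F = T
(Q ↑ ¬U) ∧ (P ↑ S) = T ∧ T = T
So (A) is true.

(B): Formalization: (S ↓ ¬Q) → (¬P ∧ R)

¬Q = ¬F = T
S ↓ ¬Q = F ↓ T = F
¬P = ¬F = T
¬P ∧ R = T ∧ T = T
(S ↓ ¬Q) → (¬P ∧ R) = F → T = T
Hence (B) is true.

(C): This is (¬(¬R → U) ↔ S) ∧ ¬P.

¬R = ¬T = F
¬R → U = F → T = T
¬(¬R → U) = ¬T = F
¬(¬R → U) ↔ S = F ↔ F = T
¬P = ¬F = T
(¬(¬R → U) ↔ S) ∧ ¬P = T ∧ T = T
Hence (C) is true.

Count: 3.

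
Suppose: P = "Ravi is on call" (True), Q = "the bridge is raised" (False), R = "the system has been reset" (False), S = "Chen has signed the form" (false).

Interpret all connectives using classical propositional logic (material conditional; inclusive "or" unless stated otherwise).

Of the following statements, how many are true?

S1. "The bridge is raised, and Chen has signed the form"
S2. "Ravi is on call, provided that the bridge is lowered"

S1: Parsed as Q & S

Q & S = F & F = F
Thus S1 is false.

S2: Parsed as ~Q -> P

~Q = ~F = T
~Q -> P = T -> T = T
Thus S2 is true.

Count: 1.

1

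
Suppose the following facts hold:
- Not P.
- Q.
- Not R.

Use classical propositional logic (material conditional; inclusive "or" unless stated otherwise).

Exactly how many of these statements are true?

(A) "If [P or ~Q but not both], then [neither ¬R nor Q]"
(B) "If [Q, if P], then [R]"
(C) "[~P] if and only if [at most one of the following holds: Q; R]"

2

(A): In symbols: (P xor ~Q) -> (~R nor Q)

~Q = ~T = F
P xor ~Q = F xor F = F
~R = ~F = T
~R nor Q = T nor T = F
(P xor ~Q) -> (~R nor Q) = F -> F = T
So (A) is true.

(B): Parsed as (P -> Q) -> R

P -> Q = F -> T = T
(P -> Q) -> R = T -> F = F
Thus (B) is false.

(C): This is ~P <-> (Q nand R).

~P = ~F = T
Q nand R = T nand F = T
~P <-> (Q nand R) = T <-> T = T
Hence (C) is true.

Count: 2.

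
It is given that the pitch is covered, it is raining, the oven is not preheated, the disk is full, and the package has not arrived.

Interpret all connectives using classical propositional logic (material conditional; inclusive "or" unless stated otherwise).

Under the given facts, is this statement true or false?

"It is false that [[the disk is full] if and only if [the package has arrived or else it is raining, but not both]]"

false

Let P = "the disk is full" (T), M = "the package has arrived" (F), U = "it is raining" (T).
Formalization: ~(P <-> (M xor U))

M xor U = F xor T = T
P <-> (M xor U) = T <-> T = T
~(P <-> (M xor U)) = ~T = F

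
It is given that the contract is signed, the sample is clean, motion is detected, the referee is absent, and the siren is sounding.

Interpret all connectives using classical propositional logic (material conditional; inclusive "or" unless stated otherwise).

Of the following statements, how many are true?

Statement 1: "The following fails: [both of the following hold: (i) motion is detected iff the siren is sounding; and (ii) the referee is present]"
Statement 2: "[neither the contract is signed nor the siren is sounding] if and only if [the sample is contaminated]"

Let R = "motion is detected" (T), U = "the siren is sounding" (T), S = "the referee is present" (F), P = "the contract is signed" (T), Q = "the sample is contaminated" (F).

Statement 1: This is ¬((R ↔ U) ∧ S).

R ↔ U = T ↔ T = T
(R ↔ U) ∧ S = T ∧ F = F
¬((R ↔ U) ∧ S) = ¬F = T
Hence Statement 1 is true.

Statement 2: This is (P ↓ U) ↔ Q.

P ↓ U = T ↓ T = F
(P ↓ U) ↔ Q = F ↔ F = T
Thus Statement 2 is true.

2 of the 2 statements are true.

2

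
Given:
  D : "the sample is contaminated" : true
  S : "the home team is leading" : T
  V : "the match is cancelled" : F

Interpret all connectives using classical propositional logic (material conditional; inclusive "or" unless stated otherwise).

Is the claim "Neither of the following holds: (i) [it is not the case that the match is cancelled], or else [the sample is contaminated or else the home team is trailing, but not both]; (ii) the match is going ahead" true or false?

The statement is false.

Values: V=F, D=T, S=T.
This is (~V | (D xor ~S)) nor ~V.

~V = ~F = T
~S = ~T = F
D xor ~S = T xor F = T
~V | (D xor ~S) = T | T = T
~V = ~F = T
(~V | (D xor ~S)) nor ~V = T nor T = F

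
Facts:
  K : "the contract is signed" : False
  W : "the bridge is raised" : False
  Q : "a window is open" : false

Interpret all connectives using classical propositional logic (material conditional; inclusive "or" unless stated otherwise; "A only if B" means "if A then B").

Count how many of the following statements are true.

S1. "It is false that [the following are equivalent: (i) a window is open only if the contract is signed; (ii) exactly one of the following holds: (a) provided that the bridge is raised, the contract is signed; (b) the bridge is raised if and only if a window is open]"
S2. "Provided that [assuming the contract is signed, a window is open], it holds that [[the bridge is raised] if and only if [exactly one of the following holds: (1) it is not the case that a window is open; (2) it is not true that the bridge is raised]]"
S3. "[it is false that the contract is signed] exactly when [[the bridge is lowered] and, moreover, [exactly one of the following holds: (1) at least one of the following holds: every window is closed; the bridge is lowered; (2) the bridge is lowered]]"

2

S1: Formalization: ¬((Q → K) ↔ ((W → K) ⊕ (W ↔ Q)))

Q → K = F → F = T
W → K = F → F = T
W ↔ Q = F ↔ F = T
(W → K) ⊕ (W ↔ Q) = T ⊕ T = F
(Q → K) ↔ ((W → K) ⊕ (W ↔ Q)) = T ↔ F = F
¬((Q → K) ↔ ((W → K) ⊕ (W ↔ Q))) = ¬F = T
Hence S1 is true.

S2: Parsed as (K → Q) → (W ↔ (¬Q ⊕ ¬W))

K → Q = F → F = T
¬Q = ¬F = T
¬W = ¬F = T
¬Q ⊕ ¬W = T ⊕ T = F
W ↔ (¬Q ⊕ ¬W) = F ↔ F = T
(K → Q) → (W ↔ (¬Q ⊕ ¬W)) = T → T = T
Thus S2 is true.

S3: Formalization: ¬K ↔ (¬W ∧ ((¬Q ∨ ¬W) ⊕ ¬W))

¬K = ¬F = T
¬W = ¬F = T
¬Q = ¬F = T
¬W = ¬F = T
¬Q ∨ ¬W = T ∨ T = T
¬W = ¬F = T
(¬Q ∨ ¬W) ⊕ ¬W = T ⊕ T = F
¬W ∧ ((¬Q ∨ ¬W) ⊕ ¬W) = T ∧ F = F
¬K ↔ (¬W ∧ ((¬Q ∨ ¬W) ⊕ ¬W)) = T ↔ F = F
Thus S3 is false.

2 of the 3 statements are true.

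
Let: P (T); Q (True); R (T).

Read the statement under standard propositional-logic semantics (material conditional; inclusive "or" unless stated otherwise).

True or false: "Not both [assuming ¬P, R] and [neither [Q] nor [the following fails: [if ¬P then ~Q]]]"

The statement is true.

Values: P=T, R=T, Q=T.
Parsed as (¬P → R) ↑ (Q ↓ ¬(¬P → ¬Q))

¬P = ¬T = F
¬P → R = F → T = T
¬P = ¬T = F
¬Q = ¬T = F
¬P → ¬Q = F → F = T
¬(¬P → ¬Q) = ¬T = F
Q ↓ ¬(¬P → ¬Q) = T ↓ F = F
(¬P → R) ↑ (Q ↓ ¬(¬P → ¬Q)) = T ↑ F = T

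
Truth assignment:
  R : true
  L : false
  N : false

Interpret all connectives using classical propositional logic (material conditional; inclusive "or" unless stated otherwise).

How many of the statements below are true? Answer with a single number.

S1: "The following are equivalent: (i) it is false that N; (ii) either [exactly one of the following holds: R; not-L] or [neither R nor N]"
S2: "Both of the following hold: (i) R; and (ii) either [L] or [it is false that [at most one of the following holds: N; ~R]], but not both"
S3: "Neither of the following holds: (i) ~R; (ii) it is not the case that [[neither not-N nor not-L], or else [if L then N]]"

1

S1: This is ~N <-> ((R xor ~L) | (R nor N)).

~N = ~F = T
~L = ~F = T
R xor ~L = T xor T = F
R nor N = T nor F = F
(R xor ~L) | (R nor N) = F | F = F
~N <-> ((R xor ~L) | (R nor N)) = T <-> F = F
Thus S1 is false.

S2: Formalization: R & (L xor ~(N nand ~R))

~R = ~T = F
N nand ~R = F nand F = T
~(N nand ~R) = ~T = F
L xor ~(N nand ~R) = F xor F = F
R & (L xor ~(N nand ~R)) = T & F = F
So S2 is false.

S3: This is ~R nor ~((~N nor ~L) | (L -> N)).

~R = ~T = F
~N = ~F = T
~L = ~F = T
~N nor ~L = T nor T = F
L -> N = F -> F = T
(~N nor ~L) | (L -> N) = F | T = T
~((~N nor ~L) | (L -> N)) = ~T = F
~R nor ~((~N nor ~L) | (L -> N)) = F nor F = T
Hence S3 is true.

Count: 1.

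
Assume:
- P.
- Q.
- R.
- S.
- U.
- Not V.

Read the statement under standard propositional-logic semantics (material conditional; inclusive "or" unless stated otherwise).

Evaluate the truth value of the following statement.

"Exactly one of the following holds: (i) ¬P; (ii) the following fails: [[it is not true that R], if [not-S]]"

Parsed as ¬P ⊕ ¬(¬S → ¬R)

¬P = ¬T = F
¬S = ¬T = F
¬R = ¬T = F
¬S → ¬R = F → F = T
¬(¬S → ¬R) = ¬T = F
¬P ⊕ ¬(¬S → ¬R) = F ⊕ F = F

False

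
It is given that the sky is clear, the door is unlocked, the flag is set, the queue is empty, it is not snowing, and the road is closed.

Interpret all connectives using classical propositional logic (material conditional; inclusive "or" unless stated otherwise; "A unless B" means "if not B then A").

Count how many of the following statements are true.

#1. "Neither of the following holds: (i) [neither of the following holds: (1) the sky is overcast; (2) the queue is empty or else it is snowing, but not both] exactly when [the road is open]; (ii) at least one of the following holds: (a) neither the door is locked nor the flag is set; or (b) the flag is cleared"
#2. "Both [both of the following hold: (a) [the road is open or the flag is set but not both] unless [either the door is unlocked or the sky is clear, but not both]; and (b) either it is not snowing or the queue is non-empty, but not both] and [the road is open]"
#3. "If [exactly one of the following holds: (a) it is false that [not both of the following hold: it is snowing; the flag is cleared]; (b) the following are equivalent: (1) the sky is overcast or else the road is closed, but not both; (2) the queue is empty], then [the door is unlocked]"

Let P = "the sky is overcast" (False), S = "the queue is empty" (True), U = "it is snowing" (False), V = "the road is closed" (True), Q = "the door is locked" (False), R = "the flag is set" (True).

#1: Parsed as ((P nor (S xor U)) iff not V) nor ((Q nor R) or not R)

S xor U = True xor False = True
P nor (S xor U) = False nor True = False
not V = not True = False
(P nor (S xor U)) iff not V = False iff False = True
Q nor R = False nor True = False
not R = not True = False
(Q nor R) or not R = False or False = False
((P nor (S xor U)) iff not V) nor ((Q nor R) or not R) = True nor False = False
So #1 is false.

#2: This is (((not V xor R) or (not Q xor not P)) and (not U xor not S)) and not V.

not V = not True = False
not V xor R = False xor True = True
not Q = not False = True
not P = not False = True
not Q xor not P = True xor True = False
(not V xor R) or (not Q xor not P) = True or False = True
not U = not False = True
not S = not True = False
not U xor not S = True xor False = True
((not V xor R) or (not Q xor not P)) and (not U xor not S) = True and True = True
not V = not True = False
(((not V xor R) or (not Q xor not P)) and (not U xor not S)) and not V = True and False = False
So #2 is false.

#3: Formalization: (not (U nand not R) xor ((P xor V) iff S)) -> not Q

not R = not True = False
U nand not R = False nand False = True
not (U nand not R) = not True = False
P xor V = False xor True = True
(P xor V) iff S = True iff True = True
not (U nand not R) xor ((P xor V) iff S) = False xor True = True
not Q = not False = True
(not (U nand not R) xor ((P xor V) iff S)) -> not Q = True -> True = True
So #3 is true.

True statements: 1 (#3).

1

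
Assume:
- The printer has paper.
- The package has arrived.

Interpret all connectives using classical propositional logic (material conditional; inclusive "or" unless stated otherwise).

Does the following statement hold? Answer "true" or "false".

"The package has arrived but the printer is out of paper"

False.

Let M = "the package has arrived" (True), N = "the printer has paper" (True).
Formalization: M and not N

not N = not True = False
M and not N = True and False = False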